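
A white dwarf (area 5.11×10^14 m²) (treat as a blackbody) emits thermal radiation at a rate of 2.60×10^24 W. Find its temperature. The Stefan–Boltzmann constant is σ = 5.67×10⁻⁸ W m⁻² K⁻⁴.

T ≈ 17300 K

From P = σAT⁴, T = (P / σA)^(1/4) = (2.60×10^24 / (5.67×10⁻⁸ × 5.11×10^14))^(1/4).
T = (8.97×10^16)^(1/4) = 17300 K.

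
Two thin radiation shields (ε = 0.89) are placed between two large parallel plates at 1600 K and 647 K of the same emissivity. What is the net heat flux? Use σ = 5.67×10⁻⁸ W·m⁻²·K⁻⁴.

Each of the 3 gaps contributes resistance (2/ε − 1) = 2/0.89 − 1 = 1.247; total = 3.742.
q = σ(T₁⁴ − T₂⁴) / 3.742 = 5.67×10⁻⁸ × 6.38×10^12 / 3.742 = 96700 W/m².

q ≈ 96700 W/m²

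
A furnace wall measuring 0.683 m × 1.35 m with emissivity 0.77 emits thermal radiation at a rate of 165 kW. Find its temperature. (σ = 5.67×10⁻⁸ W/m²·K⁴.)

T ≈ 1420 K

A = 0.683 × 1.35 = 0.922 m².
From P = εσAT⁴, T = (P / εσA)^(1/4) = (1.65×10^5 / (0.77 × 5.67×10⁻⁸ × 0.922))^(1/4).
T = (4.10×10^12)^(1/4) = 1420 K.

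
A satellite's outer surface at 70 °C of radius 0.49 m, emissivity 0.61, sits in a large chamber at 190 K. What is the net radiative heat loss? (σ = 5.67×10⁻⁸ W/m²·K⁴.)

A = 4πr² = 4π × (0.49)² = 3.02 m².
Convert: 70 °C = 343 K.
Q = εσA(T⁴ − T_s⁴). T⁴ − T_s⁴ = (343)⁴ − (190)⁴ = 1.38×10^10 − 1.30×10^9 = 1.25×10^10 K⁴.
Q = 0.61 × 5.67×10⁻⁸ × 3.02 × 1.25×10^10 = 1310 W.

Q ≈ 1310 W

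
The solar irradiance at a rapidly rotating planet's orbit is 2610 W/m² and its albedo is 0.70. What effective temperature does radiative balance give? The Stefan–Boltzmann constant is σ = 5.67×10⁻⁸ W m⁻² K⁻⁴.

T ≈ 242 K

Power absorbed = (1−a)S·πR²; power emitted = 4πR²σT⁴. Equating and cancelling πR²:
T = ((1−a)S / 4σ)^(1/4) = (783 / (4 × 5.67×10⁻⁸))^(1/4) = (3.45×10^9)^(1/4).
T = 242 K.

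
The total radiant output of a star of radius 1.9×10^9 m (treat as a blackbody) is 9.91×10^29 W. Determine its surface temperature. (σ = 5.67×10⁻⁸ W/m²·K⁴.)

T ≈ 24900 K

A = 4πr² = 4π × (1.9×10^9)² = 4.54×10^19 m².
From P = σAT⁴, T = (P / σA)^(1/4) = (9.91×10^29 / (5.67×10⁻⁸ × 4.54×10^19))^(1/4).
T = (3.85×10^17)^(1/4) = 24900 K.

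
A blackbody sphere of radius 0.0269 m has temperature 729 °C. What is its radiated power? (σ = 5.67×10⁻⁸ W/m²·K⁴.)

A = 4πr² = 4π × (0.0269)² = 9.09×10^-3 m².
729 °C = 1002 K.
P = σAT⁴ = 5.67×10⁻⁸ × 9.09×10^-3 × (1002)⁴ = 5.67×10⁻⁸ × 9.09×10^-3 × 1.01×10^12.
P = 520 W.

P ≈ 520 W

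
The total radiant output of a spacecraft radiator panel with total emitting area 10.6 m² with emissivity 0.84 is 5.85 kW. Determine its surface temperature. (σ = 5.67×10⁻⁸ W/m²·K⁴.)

T ≈ 328 K

From P = εσAT⁴, T = (P / εσA)^(1/4) = (5850 / (0.84 × 5.67×10⁻⁸ × 10.6))^(1/4).
T = (1.16×10^10)^(1/4) = 328 K.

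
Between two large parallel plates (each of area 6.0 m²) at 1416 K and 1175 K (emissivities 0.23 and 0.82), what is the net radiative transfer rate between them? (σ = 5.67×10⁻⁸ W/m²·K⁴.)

For two large parallel gray plates, q = σ(T₁⁴ − T₂⁴) / (1/ε₁ + 1/ε₂ − 1).
1/ε₁ + 1/ε₂ − 1 = 1/0.23 + 1/0.82 − 1 = 4.567.
T₁⁴ − T₂⁴ = 4.02×10^12 − 1.91×10^12 = 2.11×10^12 K⁴.
q = 5.67×10⁻⁸ × 2.11×10^12 / 4.567 = 26200 W/m².
Q = q·A = 26200 × 6.0 = 1.57×10^5 W.

Q ≈ 1.57×10^5 W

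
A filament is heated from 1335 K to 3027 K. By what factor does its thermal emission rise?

ratio ≈ 26.4

P ∝ T⁴, so the ratio is (3027/1335)⁴ = (2.267)⁴ = 26.4.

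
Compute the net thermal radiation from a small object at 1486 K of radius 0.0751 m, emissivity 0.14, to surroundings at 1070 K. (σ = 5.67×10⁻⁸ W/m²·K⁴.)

Q ≈ 2010 W

A = 4πr² = 4π × (0.0751)² = 0.0709 m².
Q = εσA(T⁴ − T_s⁴). T⁴ − T_s⁴ = (1486)⁴ − (1070)⁴ = 4.88×10^12 − 1.31×10^12 = 3.57×10^12 K⁴.
Q = 0.14 × 5.67×10⁻⁸ × 0.0709 × 3.57×10^12 = 2010 W.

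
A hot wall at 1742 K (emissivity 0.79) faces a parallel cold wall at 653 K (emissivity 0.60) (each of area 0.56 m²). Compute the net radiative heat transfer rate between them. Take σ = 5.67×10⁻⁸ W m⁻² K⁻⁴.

Q ≈ 1.48×10^5 W

For two large parallel gray plates, q = σ(T₁⁴ − T₂⁴) / (1/ε₁ + 1/ε₂ − 1).
1/ε₁ + 1/ε₂ − 1 = 1/0.79 + 1/0.60 − 1 = 1.932.
T₁⁴ − T₂⁴ = 9.21×10^12 − 1.82×10^11 = 9.03×10^12 K⁴.
q = 5.67×10⁻⁸ × 9.03×10^12 / 1.932 = 2.65×10^5 W/m².
Q = q·A = 2.65×10^5 × 0.56 = 1.48×10^5 W.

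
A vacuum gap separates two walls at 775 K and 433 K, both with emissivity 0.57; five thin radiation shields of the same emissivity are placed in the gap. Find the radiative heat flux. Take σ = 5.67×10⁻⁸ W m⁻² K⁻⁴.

q ≈ 1230 W/m²

Each of the 6 gaps contributes resistance (2/ε − 1) = 2/0.57 − 1 = 2.509; total = 15.05.
q = σ(T₁⁴ − T₂⁴) / 15.05 = 5.67×10⁻⁸ × 3.26×10^11 / 15.05 = 1230 W/m².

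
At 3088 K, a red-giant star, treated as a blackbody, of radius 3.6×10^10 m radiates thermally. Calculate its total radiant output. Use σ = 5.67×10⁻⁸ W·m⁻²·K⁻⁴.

A = 4πr² = 4π × (3.6×10^10)² = 1.63×10^22 m².
P = σAT⁴ = 5.67×10⁻⁸ × 1.63×10^22 × (3088)⁴ = 5.67×10⁻⁸ × 1.63×10^22 × 9.09×10^13.
P = 8.40×10^28 W.

P ≈ 8.40×10^28 W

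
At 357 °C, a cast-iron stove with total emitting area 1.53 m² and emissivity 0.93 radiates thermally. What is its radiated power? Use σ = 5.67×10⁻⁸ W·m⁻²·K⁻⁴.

357 °C = 630 K.
P = εσAT⁴ = 0.93 × 5.67×10⁻⁸ × 1.53 × (630)⁴ = 0.93 × 5.67×10⁻⁸ × 1.53 × 1.58×10^11.
P = 12700 W.

P ≈ 12700 W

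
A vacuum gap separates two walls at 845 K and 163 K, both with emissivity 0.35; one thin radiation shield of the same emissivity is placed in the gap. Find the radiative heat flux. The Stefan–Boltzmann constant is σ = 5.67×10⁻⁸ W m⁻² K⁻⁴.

q ≈ 3060 W/m²

Each of the 2 gaps contributes resistance (2/ε − 1) = 2/0.35 − 1 = 4.714; total = 9.429.
q = σ(T₁⁴ − T₂⁴) / 9.429 = 5.67×10⁻⁸ × 5.09×10^11 / 9.429 = 3060 W/m².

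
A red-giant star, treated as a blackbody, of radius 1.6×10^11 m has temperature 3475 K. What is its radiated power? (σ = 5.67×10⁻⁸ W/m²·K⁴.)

P ≈ 2.66×10^30 W

A = 4πr² = 4π × (1.6×10^11)² = 3.22×10^23 m².
P = σAT⁴ = 5.67×10⁻⁸ × 3.22×10^23 × (3475)⁴ = 5.67×10⁻⁸ × 3.22×10^23 × 1.46×10^14.
P = 2.66×10^30 W.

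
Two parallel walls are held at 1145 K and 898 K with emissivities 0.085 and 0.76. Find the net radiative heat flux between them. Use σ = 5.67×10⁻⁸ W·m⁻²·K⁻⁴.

q ≈ 5020 W/m²

For two large parallel gray plates, q = σ(T₁⁴ − T₂⁴) / (1/ε₁ + 1/ε₂ − 1).
1/ε₁ + 1/ε₂ − 1 = 1/0.085 + 1/0.76 − 1 = 12.08.
T₁⁴ − T₂⁴ = 1.72×10^12 − 6.50×10^11 = 1.07×10^12 K⁴.
q = 5.67×10⁻⁸ × 1.07×10^12 / 12.08 = 5020 W/m².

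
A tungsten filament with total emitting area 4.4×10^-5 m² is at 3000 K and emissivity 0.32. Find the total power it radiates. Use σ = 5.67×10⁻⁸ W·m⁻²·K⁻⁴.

P = εσAT⁴ = 0.32 × 5.67×10⁻⁸ × 4.40×10^-5 × (3000)⁴ = 0.32 × 5.67×10⁻⁸ × 4.40×10^-5 × 8.10×10^13.
P = 64.7 W.

P ≈ 64.7 W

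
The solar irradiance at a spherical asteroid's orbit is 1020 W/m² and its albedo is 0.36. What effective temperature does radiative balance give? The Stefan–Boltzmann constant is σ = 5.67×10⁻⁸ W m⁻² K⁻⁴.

Power absorbed = (1−a)S·πR²; power emitted = 4πR²σT⁴. Equating and cancelling πR²:
T = ((1−a)S / 4σ)^(1/4) = (653 / (4 × 5.67×10⁻⁸))^(1/4) = (2.88×10^9)^(1/4).
T = 232 K.

T ≈ 232 K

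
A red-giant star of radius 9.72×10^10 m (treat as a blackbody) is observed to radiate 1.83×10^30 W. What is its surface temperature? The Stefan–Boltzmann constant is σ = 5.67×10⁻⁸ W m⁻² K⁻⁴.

A = 4πr² = 4π × (9.72×10^10)² = 1.19×10^23 m².
From P = σAT⁴, T = (P / σA)^(1/4) = (1.83×10^30 / (5.67×10⁻⁸ × 1.19×10^23))^(1/4).
T = (2.72×10^14)^(1/4) = 4060 K.

T ≈ 4060 K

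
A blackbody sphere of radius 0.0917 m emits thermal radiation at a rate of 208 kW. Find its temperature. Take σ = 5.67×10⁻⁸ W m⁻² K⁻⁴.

T ≈ 2430 K

A = 4πr² = 4π × (0.0917)² = 0.106 m².
From P = σAT⁴, T = (P / σA)^(1/4) = (2.08×10^5 / (5.67×10⁻⁸ × 0.106))^(1/4).
T = (3.47×10^13)^(1/4) = 2430 K.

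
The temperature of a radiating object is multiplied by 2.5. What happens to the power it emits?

factor ≈ 39.1

P ∝ T⁴, so the power scales as (2.5)⁴ = 39.1.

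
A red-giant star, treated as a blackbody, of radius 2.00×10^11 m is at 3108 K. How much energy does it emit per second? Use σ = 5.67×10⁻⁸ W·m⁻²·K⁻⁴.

A = 4πr² = 4π × (2.00×10^11)² = 5.03×10^23 m².
P = σAT⁴ = 5.67×10⁻⁸ × 5.03×10^23 × (3108)⁴ = 5.67×10⁻⁸ × 5.03×10^23 × 9.33×10^13.
P = 2.66×10^30 W.

P ≈ 2.66×10^30 W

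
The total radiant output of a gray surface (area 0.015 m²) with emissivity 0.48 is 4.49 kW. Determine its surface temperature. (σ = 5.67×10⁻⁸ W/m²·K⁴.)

From P = εσAT⁴, T = (P / εσA)^(1/4) = (4490 / (0.48 × 5.67×10⁻⁸ × 0.0150))^(1/4).
T = (1.10×10^13)^(1/4) = 1820 K.

T ≈ 1820 K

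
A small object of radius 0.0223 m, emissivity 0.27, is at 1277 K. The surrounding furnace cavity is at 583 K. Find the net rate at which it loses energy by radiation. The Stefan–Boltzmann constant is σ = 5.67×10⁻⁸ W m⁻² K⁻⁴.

Q ≈ 243 W

A = 4πr² = 4π × (0.0223)² = 6.25×10^-3 m².
Q = εσA(T⁴ − T_s⁴). T⁴ − T_s⁴ = (1277)⁴ − (583)⁴ = 2.66×10^12 − 1.16×10^11 = 2.54×10^12 K⁴.
Q = 0.27 × 5.67×10⁻⁸ × 6.25×10^-3 × 2.54×10^12 = 243 W.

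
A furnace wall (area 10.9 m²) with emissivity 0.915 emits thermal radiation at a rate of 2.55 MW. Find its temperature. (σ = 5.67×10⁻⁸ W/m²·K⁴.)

T ≈ 1460 K

From P = εσAT⁴, T = (P / εσA)^(1/4) = (2.55×10^6 / (0.915 × 5.67×10⁻⁸ × 10.9))^(1/4).
T = (4.51×10^12)^(1/4) = 1460 K.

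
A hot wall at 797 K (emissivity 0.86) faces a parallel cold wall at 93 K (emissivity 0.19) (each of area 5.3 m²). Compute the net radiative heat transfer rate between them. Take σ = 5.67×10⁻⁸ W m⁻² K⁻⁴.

Q ≈ 22300 W

For two large parallel gray plates, q = σ(T₁⁴ − T₂⁴) / (1/ε₁ + 1/ε₂ − 1).
1/ε₁ + 1/ε₂ − 1 = 1/0.86 + 1/0.19 − 1 = 5.426.
T₁⁴ − T₂⁴ = 4.03×10^11 − 7.48×10^7 = 4.03×10^11 K⁴.
q = 5.67×10⁻⁸ × 4.03×10^11 / 5.426 = 4220 W/m².
Q = q·A = 4220 × 5.3 = 22300 W.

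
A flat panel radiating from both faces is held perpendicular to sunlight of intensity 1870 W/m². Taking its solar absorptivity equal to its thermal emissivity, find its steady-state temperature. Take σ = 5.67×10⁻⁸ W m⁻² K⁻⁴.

Absorbed flux αS = emitted flux 2εσT⁴ per unit area; with α = ε this gives T = (S/2σ)^(1/4).
T = (1870 / (2 × 5.67×10⁻⁸))^(1/4) = (1.65×10^10)^(1/4).
T = 358 K.

T ≈ 358 K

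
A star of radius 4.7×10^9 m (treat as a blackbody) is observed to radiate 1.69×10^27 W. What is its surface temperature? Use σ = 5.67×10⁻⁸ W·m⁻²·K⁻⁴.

A = 4πr² = 4π × (4.7×10^9)² = 2.78×10^20 m².
From P = σAT⁴, T = (P / σA)^(1/4) = (1.69×10^27 / (5.67×10⁻⁸ × 2.78×10^20))^(1/4).
T = (1.07×10^14)^(1/4) = 3220 K.

T ≈ 3220 K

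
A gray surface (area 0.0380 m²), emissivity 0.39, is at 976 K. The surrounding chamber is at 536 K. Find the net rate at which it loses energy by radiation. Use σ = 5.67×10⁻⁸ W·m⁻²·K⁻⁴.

Q ≈ 693 W

Q = εσA(T⁴ − T_s⁴). T⁴ − T_s⁴ = (976)⁴ − (536)⁴ = 9.07×10^11 − 8.25×10^10 = 8.25×10^11 K⁴.
Q = 0.39 × 5.67×10⁻⁸ × 0.0380 × 8.25×10^11 = 693 W.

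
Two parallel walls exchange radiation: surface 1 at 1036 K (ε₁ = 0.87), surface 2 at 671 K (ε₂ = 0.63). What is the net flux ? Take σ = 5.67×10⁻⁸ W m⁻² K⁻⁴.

For two large parallel gray plates, q = σ(T₁⁴ − T₂⁴) / (1/ε₁ + 1/ε₂ − 1).
1/ε₁ + 1/ε₂ − 1 = 1/0.87 + 1/0.63 − 1 = 1.737.
T₁⁴ − T₂⁴ = 1.15×10^12 − 2.03×10^11 = 9.49×10^11 K⁴.
q = 5.67×10⁻⁸ × 9.49×10^11 / 1.737 = 31000 W/m².

q ≈ 31000 W/m²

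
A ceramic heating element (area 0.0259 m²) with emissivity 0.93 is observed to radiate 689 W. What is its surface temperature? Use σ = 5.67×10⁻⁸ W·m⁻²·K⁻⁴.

From P = εσAT⁴, T = (P / εσA)^(1/4) = (689 / (0.93 × 5.67×10⁻⁸ × 0.0259))^(1/4).
T = (5.04×10^11)^(1/4) = 843 K.

T ≈ 843 K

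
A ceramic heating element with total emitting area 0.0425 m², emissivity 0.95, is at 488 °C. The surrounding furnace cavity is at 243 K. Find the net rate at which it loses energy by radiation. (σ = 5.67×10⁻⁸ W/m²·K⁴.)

Q ≈ 760 W

Convert: 488 °C = 761 K.
Q = εσA(T⁴ − T_s⁴). T⁴ − T_s⁴ = (761)⁴ − (243)⁴ = 3.35×10^11 − 3.49×10^9 = 3.32×10^11 K⁴.
Q = 0.95 × 5.67×10⁻⁸ × 0.0425 × 3.32×10^11 = 760 W.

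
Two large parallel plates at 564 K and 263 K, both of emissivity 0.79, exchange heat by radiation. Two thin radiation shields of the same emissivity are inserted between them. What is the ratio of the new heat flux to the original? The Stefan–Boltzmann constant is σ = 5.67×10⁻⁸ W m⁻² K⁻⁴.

ratio ≈ 0.333

With N identical shields there are N+1 = 3 gaps in series, each with the same radiative resistance, so the flux falls to 1/(N+1) of its unshielded value.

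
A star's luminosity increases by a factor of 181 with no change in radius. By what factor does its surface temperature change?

factor ≈ 3.67

P ∝ T⁴ ⇒ T ∝ P^(1/4), so T scales by (181)^(1/4) = 3.67.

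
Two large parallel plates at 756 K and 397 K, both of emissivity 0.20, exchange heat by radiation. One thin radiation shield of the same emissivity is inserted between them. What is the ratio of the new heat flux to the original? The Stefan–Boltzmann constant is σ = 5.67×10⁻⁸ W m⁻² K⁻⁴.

ratio ≈ 0.500

With N identical shields there are N+1 = 2 gaps in series, each with the same radiative resistance, so the flux falls to 1/(N+1) of its unshielded value.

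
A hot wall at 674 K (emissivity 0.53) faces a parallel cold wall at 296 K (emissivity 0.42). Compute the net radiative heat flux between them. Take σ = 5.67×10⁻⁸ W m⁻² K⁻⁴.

q ≈ 3450 W/m²

For two large parallel gray plates, q = σ(T₁⁴ − T₂⁴) / (1/ε₁ + 1/ε₂ − 1).
1/ε₁ + 1/ε₂ − 1 = 1/0.53 + 1/0.42 − 1 = 3.268.
T₁⁴ − T₂⁴ = 2.06×10^11 − 7.68×10^9 = 1.99×10^11 K⁴.
q = 5.67×10⁻⁸ × 1.99×10^11 / 3.268 = 3450 W/m².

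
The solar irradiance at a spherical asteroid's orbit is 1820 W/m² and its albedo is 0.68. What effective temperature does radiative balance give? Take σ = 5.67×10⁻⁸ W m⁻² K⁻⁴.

Power absorbed = (1−a)S·πR²; power emitted = 4πR²σT⁴. Equating and cancelling πR²:
T = ((1−a)S / 4σ)^(1/4) = (582 / (4 × 5.67×10⁻⁸))^(1/4) = (2.57×10^9)^(1/4).
T = 225 K.

T ≈ 225 K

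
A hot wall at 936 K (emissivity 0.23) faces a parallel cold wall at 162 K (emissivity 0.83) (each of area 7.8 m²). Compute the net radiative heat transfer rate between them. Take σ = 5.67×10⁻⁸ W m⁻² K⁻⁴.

For two large parallel gray plates, q = σ(T₁⁴ − T₂⁴) / (1/ε₁ + 1/ε₂ − 1).
1/ε₁ + 1/ε₂ − 1 = 1/0.23 + 1/0.83 − 1 = 4.553.
T₁⁴ − T₂⁴ = 7.68×10^11 − 6.89×10^8 = 7.67×10^11 K⁴.
q = 5.67×10⁻⁸ × 7.67×10^11 / 4.553 = 9550 W/m².
Q = q·A = 9550 × 7.8 = 74500 W.

Q ≈ 74500 W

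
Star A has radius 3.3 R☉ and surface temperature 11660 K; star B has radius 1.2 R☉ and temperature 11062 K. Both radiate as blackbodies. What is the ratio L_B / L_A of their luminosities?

L = 4πR²σT⁴ ∝ R²T⁴, so L_B/L_A = (1.2/3.3)² × (11062/11660)⁴ = 0.132 × 0.810 = 0.107.

L_B/L_A ≈ 0.107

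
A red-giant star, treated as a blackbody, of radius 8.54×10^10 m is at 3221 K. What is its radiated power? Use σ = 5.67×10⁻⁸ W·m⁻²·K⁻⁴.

A = 4πr² = 4π × (8.54×10^10)² = 9.16×10^22 m².
P = σAT⁴ = 5.67×10⁻⁸ × 9.16×10^22 × (3221)⁴ = 5.67×10⁻⁸ × 9.16×10^22 × 1.08×10^14.
P = 5.59×10^29 W.

P ≈ 5.59×10^29 W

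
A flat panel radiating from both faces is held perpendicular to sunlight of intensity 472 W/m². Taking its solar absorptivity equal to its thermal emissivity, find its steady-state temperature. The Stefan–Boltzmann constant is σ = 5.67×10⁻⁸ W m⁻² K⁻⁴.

Absorbed flux αS = emitted flux 2εσT⁴ per unit area; with α = ε this gives T = (S/2σ)^(1/4).
T = (472 / (2 × 5.67×10⁻⁸))^(1/4) = (4.16×10^9)^(1/4).
T = 254 K.

T ≈ 254 K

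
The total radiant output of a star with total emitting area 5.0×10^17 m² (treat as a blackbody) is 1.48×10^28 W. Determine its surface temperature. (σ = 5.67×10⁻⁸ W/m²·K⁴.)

T ≈ 26900 K

From P = σAT⁴, T = (P / σA)^(1/4) = (1.48×10^28 / (5.67×10⁻⁸ × 5.00×10^17))^(1/4).
T = (5.22×10^17)^(1/4) = 26900 K.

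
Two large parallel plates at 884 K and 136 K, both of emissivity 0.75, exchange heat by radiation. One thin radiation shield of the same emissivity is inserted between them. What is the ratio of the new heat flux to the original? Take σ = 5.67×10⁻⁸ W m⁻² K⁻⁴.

With N identical shields there are N+1 = 2 gaps in series, each with the same radiative resistance, so the flux falls to 1/(N+1) of its unshielded value.

ratio ≈ 0.500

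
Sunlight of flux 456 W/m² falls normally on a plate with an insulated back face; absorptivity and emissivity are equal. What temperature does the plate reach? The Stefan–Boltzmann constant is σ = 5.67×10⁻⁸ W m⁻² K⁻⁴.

T ≈ 299 K

Absorbed flux αS = emitted flux εσT⁴ (one radiating face); with α = ε, T = (S/σ)^(1/4).
T = (456 / 5.67×10⁻⁸)^(1/4) = (8.04×10^9)^(1/4).
T = 299 K.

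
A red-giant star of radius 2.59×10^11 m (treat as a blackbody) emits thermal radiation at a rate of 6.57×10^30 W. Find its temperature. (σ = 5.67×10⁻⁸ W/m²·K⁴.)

A = 4πr² = 4π × (2.59×10^11)² = 8.43×10^23 m².
From P = σAT⁴, T = (P / σA)^(1/4) = (6.57×10^30 / (5.67×10⁻⁸ × 8.43×10^23))^(1/4).
T = (1.37×10^14)^(1/4) = 3420 K.

T ≈ 3420 K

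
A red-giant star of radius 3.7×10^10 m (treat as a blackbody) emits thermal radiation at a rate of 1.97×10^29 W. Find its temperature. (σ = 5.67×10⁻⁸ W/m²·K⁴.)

A = 4πr² = 4π × (3.7×10^10)² = 1.72×10^22 m².
From P = σAT⁴, T = (P / σA)^(1/4) = (1.97×10^29 / (5.67×10⁻⁸ × 1.72×10^22))^(1/4).
T = (2.02×10^14)^(1/4) = 3770 K.

T ≈ 3770 K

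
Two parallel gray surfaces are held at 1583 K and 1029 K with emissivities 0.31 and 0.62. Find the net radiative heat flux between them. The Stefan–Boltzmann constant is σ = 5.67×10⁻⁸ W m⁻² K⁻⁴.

q ≈ 76200 W/m²

For two large parallel gray plates, q = σ(T₁⁴ − T₂⁴) / (1/ε₁ + 1/ε₂ − 1).
1/ε₁ + 1/ε₂ − 1 = 1/0.31 + 1/0.62 − 1 = 3.839.
T₁⁴ − T₂⁴ = 6.28×10^12 − 1.12×10^12 = 5.16×10^12 K⁴.
q = 5.67×10⁻⁸ × 5.16×10^12 / 3.839 = 76200 W/m².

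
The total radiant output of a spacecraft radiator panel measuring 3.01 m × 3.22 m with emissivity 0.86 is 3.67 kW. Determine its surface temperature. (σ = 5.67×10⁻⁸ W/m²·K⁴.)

T ≈ 297 K

A = 3.01 × 3.22 = 9.69 m².
From P = εσAT⁴, T = (P / εσA)^(1/4) = (3670 / (0.86 × 5.67×10⁻⁸ × 9.69))^(1/4).
T = (7.77×10^9)^(1/4) = 297 K.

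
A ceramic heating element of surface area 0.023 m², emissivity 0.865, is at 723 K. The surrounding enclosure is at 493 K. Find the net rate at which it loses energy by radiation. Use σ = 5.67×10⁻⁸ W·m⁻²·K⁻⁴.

Q ≈ 242 W

Q = εσA(T⁴ − T_s⁴). T⁴ − T_s⁴ = (723)⁴ − (493)⁴ = 2.73×10^11 − 5.91×10^10 = 2.14×10^11 K⁴.
Q = 0.865 × 5.67×10⁻⁸ × 0.0230 × 2.14×10^11 = 242 W.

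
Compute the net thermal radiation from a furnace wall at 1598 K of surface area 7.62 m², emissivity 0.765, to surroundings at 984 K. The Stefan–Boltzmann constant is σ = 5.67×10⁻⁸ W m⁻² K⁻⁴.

Q = εσA(T⁴ − T_s⁴). T⁴ − T_s⁴ = (1598)⁴ − (984)⁴ = 6.52×10^12 − 9.38×10^11 = 5.58×10^12 K⁴.
Q = 0.765 × 5.67×10⁻⁸ × 7.62 × 5.58×10^12 = 1.85×10^6 W.

Q ≈ 1.85×10^6 W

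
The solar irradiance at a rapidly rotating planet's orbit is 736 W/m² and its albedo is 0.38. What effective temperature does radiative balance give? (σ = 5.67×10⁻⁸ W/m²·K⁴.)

T ≈ 212 K

Power absorbed = (1−a)S·πR²; power emitted = 4πR²σT⁴. Equating and cancelling πR²:
T = ((1−a)S / 4σ)^(1/4) = (456 / (4 × 5.67×10⁻⁸))^(1/4) = (2.01×10^9)^(1/4).
T = 212 K.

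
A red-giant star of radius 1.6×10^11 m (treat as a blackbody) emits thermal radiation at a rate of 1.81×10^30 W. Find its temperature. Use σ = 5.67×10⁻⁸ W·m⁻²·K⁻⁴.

T ≈ 3160 K

A = 4πr² = 4π × (1.6×10^11)² = 3.22×10^23 m².
From P = σAT⁴, T = (P / σA)^(1/4) = (1.81×10^30 / (5.67×10⁻⁸ × 3.22×10^23))^(1/4).
T = (9.92×10^13)^(1/4) = 3160 K.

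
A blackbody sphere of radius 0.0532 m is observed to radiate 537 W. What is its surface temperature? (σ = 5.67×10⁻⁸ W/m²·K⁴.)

A = 4πr² = 4π × (0.0532)² = 0.0356 m².
From P = σAT⁴, T = (P / σA)^(1/4) = (537 / (5.67×10⁻⁸ × 0.0356))^(1/4).
T = (2.66×10^11)^(1/4) = 718 K.

T ≈ 718 K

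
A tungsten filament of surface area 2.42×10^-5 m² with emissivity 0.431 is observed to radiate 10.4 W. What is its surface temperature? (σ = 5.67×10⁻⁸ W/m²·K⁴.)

T ≈ 2050 K

From P = εσAT⁴, T = (P / εσA)^(1/4) = (10.4 / (0.431 × 5.67×10⁻⁸ × 2.42×10^-5))^(1/4).
T = (1.76×10^13)^(1/4) = 2050 K.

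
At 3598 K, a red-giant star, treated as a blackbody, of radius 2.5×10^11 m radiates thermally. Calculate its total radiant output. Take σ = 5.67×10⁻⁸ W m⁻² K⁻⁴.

P ≈ 7.46×10^30 W

A = 4πr² = 4π × (2.5×10^11)² = 7.85×10^23 m².
P = σAT⁴ = 5.67×10⁻⁸ × 7.85×10^23 × (3598)⁴ = 5.67×10⁻⁸ × 7.85×10^23 × 1.68×10^14.
P = 7.46×10^30 W.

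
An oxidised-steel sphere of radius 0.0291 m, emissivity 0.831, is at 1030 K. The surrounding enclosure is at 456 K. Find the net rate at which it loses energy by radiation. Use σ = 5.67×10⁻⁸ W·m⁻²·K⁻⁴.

Q ≈ 543 W

A = 4πr² = 4π × (0.0291)² = 0.0106 m².
Q = εσA(T⁴ − T_s⁴). T⁴ − T_s⁴ = (1030)⁴ − (456)⁴ = 1.13×10^12 − 4.32×10^10 = 1.08×10^12 K⁴.
Q = 0.831 × 5.67×10⁻⁸ × 0.0106 × 1.08×10^12 = 543 W.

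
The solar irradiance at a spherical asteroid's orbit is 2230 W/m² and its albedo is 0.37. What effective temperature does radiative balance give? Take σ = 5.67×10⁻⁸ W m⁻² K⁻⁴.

Power absorbed = (1−a)S·πR²; power emitted = 4πR²σT⁴. Equating and cancelling πR²:
T = ((1−a)S / 4σ)^(1/4) = (1400 / (4 × 5.67×10⁻⁸))^(1/4) = (6.19×10^9)^(1/4).
T = 281 K.

T ≈ 281 K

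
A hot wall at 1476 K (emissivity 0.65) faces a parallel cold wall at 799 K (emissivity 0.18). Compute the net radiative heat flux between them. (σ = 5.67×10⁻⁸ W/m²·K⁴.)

q ≈ 40400 W/m²

For two large parallel gray plates, q = σ(T₁⁴ − T₂⁴) / (1/ε₁ + 1/ε₂ − 1).
1/ε₁ + 1/ε₂ − 1 = 1/0.65 + 1/0.18 − 1 = 6.094.
T₁⁴ − T₂⁴ = 4.75×10^12 − 4.08×10^11 = 4.34×10^12 K⁴.
q = 5.67×10⁻⁸ × 4.34×10^12 / 6.094 = 40400 W/m².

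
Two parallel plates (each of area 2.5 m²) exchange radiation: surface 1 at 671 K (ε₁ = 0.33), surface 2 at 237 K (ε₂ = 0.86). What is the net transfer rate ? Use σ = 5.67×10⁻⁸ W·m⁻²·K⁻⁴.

For two large parallel gray plates, q = σ(T₁⁴ − T₂⁴) / (1/ε₁ + 1/ε₂ − 1).
1/ε₁ + 1/ε₂ − 1 = 1/0.33 + 1/0.86 − 1 = 3.193.
T₁⁴ − T₂⁴ = 2.03×10^11 − 3.15×10^9 = 2.00×10^11 K⁴.
q = 5.67×10⁻⁸ × 2.00×10^11 / 3.193 = 3540 W/m².
Q = q·A = 3540 × 2.5 = 8860 W.

Q ≈ 8860 W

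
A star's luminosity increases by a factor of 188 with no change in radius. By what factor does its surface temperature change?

factor ≈ 3.70

P ∝ T⁴ ⇒ T ∝ P^(1/4), so T scales by (188)^(1/4) = 3.70.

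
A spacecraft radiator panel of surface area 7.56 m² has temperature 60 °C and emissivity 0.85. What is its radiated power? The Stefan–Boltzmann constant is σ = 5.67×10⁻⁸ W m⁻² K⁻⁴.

60 °C = 333 K.
Stefan–Boltzmann: P = εσAT⁴ = 0.85 × 5.67×10⁻⁸ × 7.56 × (333)⁴ = 0.85 × 5.67×10⁻⁸ × 7.56 × 1.23×10^10.
P = 4480 W.

P ≈ 4480 W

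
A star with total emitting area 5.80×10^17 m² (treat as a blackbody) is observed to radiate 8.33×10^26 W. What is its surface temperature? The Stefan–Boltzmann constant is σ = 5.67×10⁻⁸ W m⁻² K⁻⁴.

From P = σAT⁴, T = (P / σA)^(1/4) = (8.33×10^26 / (5.67×10⁻⁸ × 5.80×10^17))^(1/4).
T = (2.53×10^16)^(1/4) = 12600 K.

T ≈ 12600 K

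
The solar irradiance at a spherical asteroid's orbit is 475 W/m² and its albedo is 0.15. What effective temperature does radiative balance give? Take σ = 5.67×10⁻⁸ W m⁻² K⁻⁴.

Power absorbed = (1−a)S·πR²; power emitted = 4πR²σT⁴. Equating and cancelling πR²:
T = ((1−a)S / 4σ)^(1/4) = (404 / (4 × 5.67×10⁻⁸))^(1/4) = (1.78×10^9)^(1/4).
T = 205 K.

T ≈ 205 K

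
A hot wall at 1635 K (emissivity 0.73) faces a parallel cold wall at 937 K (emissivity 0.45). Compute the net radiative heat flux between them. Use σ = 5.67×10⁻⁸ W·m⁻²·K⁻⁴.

q ≈ 1.39×10^5 W/m²

For two large parallel gray plates, q = σ(T₁⁴ − T₂⁴) / (1/ε₁ + 1/ε₂ − 1).
1/ε₁ + 1/ε₂ − 1 = 1/0.73 + 1/0.45 − 1 = 2.592.
T₁⁴ − T₂⁴ = 7.15×10^12 − 7.71×10^11 = 6.38×10^12 K⁴.
q = 5.67×10⁻⁸ × 6.38×10^12 / 2.592 = 1.39×10^5 W/m².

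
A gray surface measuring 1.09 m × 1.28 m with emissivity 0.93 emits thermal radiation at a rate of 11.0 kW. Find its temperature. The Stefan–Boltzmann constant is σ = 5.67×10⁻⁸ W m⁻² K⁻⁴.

A = 1.09 × 1.28 = 1.40 m².
From P = εσAT⁴, T = (P / εσA)^(1/4) = (11000 / (0.93 × 5.67×10⁻⁸ × 1.40))^(1/4).
T = (1.50×10^11)^(1/4) = 622 K.

T ≈ 622 K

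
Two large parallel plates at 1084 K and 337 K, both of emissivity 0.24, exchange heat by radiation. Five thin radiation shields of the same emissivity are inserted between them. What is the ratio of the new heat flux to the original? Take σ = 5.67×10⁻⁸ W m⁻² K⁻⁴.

ratio ≈ 0.167

With N identical shields there are N+1 = 6 gaps in series, each with the same radiative resistance, so the flux falls to 1/(N+1) of its unshielded value.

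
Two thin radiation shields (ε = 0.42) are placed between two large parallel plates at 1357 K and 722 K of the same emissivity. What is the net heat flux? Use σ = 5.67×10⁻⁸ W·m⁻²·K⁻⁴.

Each of the 3 gaps contributes resistance (2/ε − 1) = 2/0.42 − 1 = 3.762; total = 11.29.
q = σ(T₁⁴ − T₂⁴) / 11.29 = 5.67×10⁻⁸ × 3.12×10^12 / 11.29 = 15700 W/m².

q ≈ 15700 W/m²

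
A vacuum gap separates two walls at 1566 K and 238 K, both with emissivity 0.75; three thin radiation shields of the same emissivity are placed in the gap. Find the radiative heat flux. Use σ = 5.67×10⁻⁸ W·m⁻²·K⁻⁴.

Each of the 4 gaps contributes resistance (2/ε − 1) = 2/0.75 − 1 = 1.667; total = 6.667.
q = σ(T₁⁴ − T₂⁴) / 6.667 = 5.67×10⁻⁸ × 6.01×10^12 / 6.667 = 51100 W/m².

q ≈ 51100 W/m²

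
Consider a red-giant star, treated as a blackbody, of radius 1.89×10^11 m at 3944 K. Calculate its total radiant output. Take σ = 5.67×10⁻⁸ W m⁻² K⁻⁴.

A = 4πr² = 4π × (1.89×10^11)² = 4.49×10^23 m².
P = σAT⁴ = 5.67×10⁻⁸ × 4.49×10^23 × (3944)⁴ = 5.67×10⁻⁸ × 4.49×10^23 × 2.42×10^14.
P = 6.16×10^30 W.

P ≈ 6.16×10^30 W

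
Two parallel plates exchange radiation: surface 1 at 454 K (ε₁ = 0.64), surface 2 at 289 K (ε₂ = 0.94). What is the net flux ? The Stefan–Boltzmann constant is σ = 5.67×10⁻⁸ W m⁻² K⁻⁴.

q ≈ 1240 W/m²

For two large parallel gray plates, q = σ(T₁⁴ − T₂⁴) / (1/ε₁ + 1/ε₂ − 1).
1/ε₁ + 1/ε₂ − 1 = 1/0.64 + 1/0.94 − 1 = 1.626.
T₁⁴ − T₂⁴ = 4.25×10^10 − 6.98×10^9 = 3.55×10^10 K⁴.
q = 5.67×10⁻⁸ × 3.55×10^10 / 1.626 = 1240 W/m².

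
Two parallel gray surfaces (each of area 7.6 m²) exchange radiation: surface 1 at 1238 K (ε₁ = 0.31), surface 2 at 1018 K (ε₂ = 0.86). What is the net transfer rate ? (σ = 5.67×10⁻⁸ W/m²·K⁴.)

For two large parallel gray plates, q = σ(T₁⁴ − T₂⁴) / (1/ε₁ + 1/ε₂ − 1).
1/ε₁ + 1/ε₂ − 1 = 1/0.31 + 1/0.86 − 1 = 3.389.
T₁⁴ − T₂⁴ = 2.35×10^12 − 1.07×10^12 = 1.28×10^12 K⁴.
q = 5.67×10⁻⁸ × 1.28×10^12 / 3.389 = 21300 W/m².
Q = q·A = 21300 × 7.6 = 1.62×10^5 W.

Q ≈ 1.62×10^5 W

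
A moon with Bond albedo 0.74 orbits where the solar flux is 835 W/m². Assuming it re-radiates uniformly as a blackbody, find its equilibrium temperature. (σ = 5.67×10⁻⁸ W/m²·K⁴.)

Power absorbed = (1−a)S·πR²; power emitted = 4πR²σT⁴. Equating and cancelling πR²:
T = ((1−a)S / 4σ)^(1/4) = (217 / (4 × 5.67×10⁻⁸))^(1/4) = (9.57×10^8)^(1/4).
T = 176 K.

T ≈ 176 K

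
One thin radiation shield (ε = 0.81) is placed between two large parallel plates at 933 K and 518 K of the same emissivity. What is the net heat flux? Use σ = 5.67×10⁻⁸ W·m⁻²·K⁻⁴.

q ≈ 13200 W/m²

Each of the 2 gaps contributes resistance (2/ε − 1) = 2/0.81 − 1 = 1.469; total = 2.938.
q = σ(T₁⁴ − T₂⁴) / 2.938 = 5.67×10⁻⁸ × 6.86×10^11 / 2.938 = 13200 W/m².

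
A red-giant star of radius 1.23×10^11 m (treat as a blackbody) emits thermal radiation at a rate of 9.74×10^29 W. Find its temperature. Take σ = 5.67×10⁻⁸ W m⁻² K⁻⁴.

T ≈ 3080 K

A = 4πr² = 4π × (1.23×10^11)² = 1.90×10^23 m².
From P = σAT⁴, T = (P / σA)^(1/4) = (9.74×10^29 / (5.67×10⁻⁸ × 1.90×10^23))^(1/4).
T = (9.04×10^13)^(1/4) = 3080 K.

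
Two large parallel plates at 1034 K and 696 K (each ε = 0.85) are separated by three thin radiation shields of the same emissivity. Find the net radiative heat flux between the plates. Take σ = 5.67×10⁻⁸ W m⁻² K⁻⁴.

Each of the 4 gaps contributes resistance (2/ε − 1) = 2/0.85 − 1 = 1.353; total = 5.412.
q = σ(T₁⁴ − T₂⁴) / 5.412 = 5.67×10⁻⁸ × 9.08×10^11 / 5.412 = 9520 W/m².

q ≈ 9520 W/m²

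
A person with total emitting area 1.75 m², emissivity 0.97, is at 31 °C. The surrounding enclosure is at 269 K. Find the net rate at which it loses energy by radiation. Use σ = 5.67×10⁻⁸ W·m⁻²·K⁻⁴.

Convert: 31 °C = 304 K.
Q = εσA(T⁴ − T_s⁴). T⁴ − T_s⁴ = (304)⁴ − (269)⁴ = 8.54×10^9 − 5.24×10^9 = 3.30×10^9 K⁴.
Q = 0.97 × 5.67×10⁻⁸ × 1.75 × 3.30×10^9 = 318 W.

Q ≈ 318 W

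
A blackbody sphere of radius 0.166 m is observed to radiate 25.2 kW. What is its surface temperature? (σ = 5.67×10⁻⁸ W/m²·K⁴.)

T ≈ 1060 K

A = 4πr² = 4π × (0.166)² = 0.346 m².
From P = σAT⁴, T = (P / σA)^(1/4) = (25200 / (5.67×10⁻⁸ × 0.346))^(1/4).
T = (1.28×10^12)^(1/4) = 1060 K.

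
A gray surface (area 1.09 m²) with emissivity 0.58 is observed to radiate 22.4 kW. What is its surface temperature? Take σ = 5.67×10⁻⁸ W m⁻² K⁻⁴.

From P = εσAT⁴, T = (P / εσA)^(1/4) = (22400 / (0.58 × 5.67×10⁻⁸ × 1.09))^(1/4).
T = (6.25×10^11)^(1/4) = 889 K.

T ≈ 889 K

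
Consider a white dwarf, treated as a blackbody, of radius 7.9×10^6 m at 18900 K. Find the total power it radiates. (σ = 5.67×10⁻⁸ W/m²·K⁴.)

A = 4πr² = 4π × (7.9×10^6)² = 7.84×10^14 m².
P = σAT⁴ = 5.67×10⁻⁸ × 7.84×10^14 × (18900)⁴ = 5.67×10⁻⁸ × 7.84×10^14 × 1.28×10^17.
P = 5.67×10^24 W.

P ≈ 5.67×10^24 W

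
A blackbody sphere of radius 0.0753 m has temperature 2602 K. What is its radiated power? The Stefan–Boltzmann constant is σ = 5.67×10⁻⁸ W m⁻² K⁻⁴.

A = 4πr² = 4π × (0.0753)² = 0.0713 m².
P = σAT⁴ = 5.67×10⁻⁸ × 0.0713 × (2602)⁴ = 5.67×10⁻⁸ × 0.0713 × 4.58×10^13.
P = 1.85×10^5 W.

P ≈ 1.85×10^5 W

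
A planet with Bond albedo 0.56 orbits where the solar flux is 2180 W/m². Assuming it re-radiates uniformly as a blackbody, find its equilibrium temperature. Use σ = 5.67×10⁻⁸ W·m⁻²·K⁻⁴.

Power absorbed = (1−a)S·πR²; power emitted = 4πR²σT⁴. Equating and cancelling πR²:
T = ((1−a)S / 4σ)^(1/4) = (959 / (4 × 5.67×10⁻⁸))^(1/4) = (4.23×10^9)^(1/4).
T = 255 K.

T ≈ 255 K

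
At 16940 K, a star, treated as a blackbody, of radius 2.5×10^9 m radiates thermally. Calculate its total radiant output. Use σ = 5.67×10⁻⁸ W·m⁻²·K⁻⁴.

A = 4πr² = 4π × (2.5×10^9)² = 7.85×10^19 m².
P = σAT⁴ = 5.67×10⁻⁸ × 7.85×10^19 × (16940)⁴ = 5.67×10⁻⁸ × 7.85×10^19 × 8.23×10^16.
P = 3.67×10^29 W.

P ≈ 3.67×10^29 W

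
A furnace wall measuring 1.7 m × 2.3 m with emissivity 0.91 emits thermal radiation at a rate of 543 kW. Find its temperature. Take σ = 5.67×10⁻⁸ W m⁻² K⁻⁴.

A = 1.7 × 2.3 = 3.91 m².
From P = εσAT⁴, T = (P / εσA)^(1/4) = (5.43×10^5 / (0.91 × 5.67×10⁻⁸ × 3.91))^(1/4).
T = (2.69×10^12)^(1/4) = 1280 K.

T ≈ 1280 K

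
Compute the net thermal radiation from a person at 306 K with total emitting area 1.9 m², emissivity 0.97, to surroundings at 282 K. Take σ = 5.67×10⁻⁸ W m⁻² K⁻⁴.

Q = εσA(T⁴ − T_s⁴). T⁴ − T_s⁴ = (306)⁴ − (282)⁴ = 8.77×10^9 − 6.32×10^9 = 2.44×10^9 K⁴.
Q = 0.97 × 5.67×10⁻⁸ × 1.90 × 2.44×10^9 = 255 W.

Q ≈ 255 W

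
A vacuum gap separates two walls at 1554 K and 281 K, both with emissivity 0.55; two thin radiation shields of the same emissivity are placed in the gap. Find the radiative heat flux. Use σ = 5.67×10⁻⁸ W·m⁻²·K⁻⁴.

q ≈ 41800 W/m²

Each of the 3 gaps contributes resistance (2/ε − 1) = 2/0.55 − 1 = 2.636; total = 7.909.
q = σ(T₁⁴ − T₂⁴) / 7.909 = 5.67×10⁻⁸ × 5.83×10^12 / 7.909 = 41800 W/m².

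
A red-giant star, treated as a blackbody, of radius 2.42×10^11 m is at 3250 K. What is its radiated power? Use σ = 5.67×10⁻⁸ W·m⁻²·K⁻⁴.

A = 4πr² = 4π × (2.42×10^11)² = 7.36×10^23 m².
P = σAT⁴ = 5.67×10⁻⁸ × 7.36×10^23 × (3250)⁴ = 5.67×10⁻⁸ × 7.36×10^23 × 1.12×10^14.
P = 4.66×10^30 W.

P ≈ 4.66×10^30 W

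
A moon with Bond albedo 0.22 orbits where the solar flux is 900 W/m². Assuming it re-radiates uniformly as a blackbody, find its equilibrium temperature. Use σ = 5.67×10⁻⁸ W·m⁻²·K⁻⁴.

Power absorbed = (1−a)S·πR²; power emitted = 4πR²σT⁴. Equating and cancelling πR²:
T = ((1−a)S / 4σ)^(1/4) = (702 / (4 × 5.67×10⁻⁸))^(1/4) = (3.10×10^9)^(1/4).
T = 236 K.

T ≈ 236 K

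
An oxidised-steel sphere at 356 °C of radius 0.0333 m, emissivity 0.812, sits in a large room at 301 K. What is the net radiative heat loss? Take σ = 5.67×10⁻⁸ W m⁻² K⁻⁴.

A = 4πr² = 4π × (0.0333)² = 0.0139 m².
Convert: 356 °C = 629 K.
Q = εσA(T⁴ − T_s⁴). T⁴ − T_s⁴ = (629)⁴ − (301)⁴ = 1.57×10^11 − 8.21×10^9 = 1.48×10^11 K⁴.
Q = 0.812 × 5.67×10⁻⁸ × 0.0139 × 1.48×10^11 = 95.2 W.

Q ≈ 95.2 W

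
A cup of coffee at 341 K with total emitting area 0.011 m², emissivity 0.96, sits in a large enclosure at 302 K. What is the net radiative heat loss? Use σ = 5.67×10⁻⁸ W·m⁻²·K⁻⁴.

Q ≈ 3.12 W

Q = εσA(T⁴ − T_s⁴). T⁴ − T_s⁴ = (341)⁴ − (302)⁴ = 1.35×10^10 − 8.32×10^9 = 5.20×10^9 K⁴.
Q = 0.96 × 5.67×10⁻⁸ × 0.0110 × 5.20×10^9 = 3.12 W.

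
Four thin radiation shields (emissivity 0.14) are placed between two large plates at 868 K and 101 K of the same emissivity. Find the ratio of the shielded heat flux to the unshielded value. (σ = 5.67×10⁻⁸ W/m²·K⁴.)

With N identical shields there are N+1 = 5 gaps in series, each with the same radiative resistance, so the flux falls to 1/(N+1) of its unshielded value.

ratio ≈ 0.200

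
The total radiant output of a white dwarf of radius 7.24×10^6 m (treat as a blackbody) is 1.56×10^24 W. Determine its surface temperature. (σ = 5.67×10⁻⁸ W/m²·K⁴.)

A = 4πr² = 4π × (7.24×10^6)² = 6.59×10^14 m².
From P = σAT⁴, T = (P / σA)^(1/4) = (1.56×10^24 / (5.67×10⁻⁸ × 6.59×10^14))^(1/4).
T = (4.18×10^16)^(1/4) = 14300 K.

T ≈ 14300 K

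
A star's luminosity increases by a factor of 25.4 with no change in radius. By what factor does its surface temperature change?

factor ≈ 2.24

P ∝ T⁴ ⇒ T ∝ P^(1/4), so T scales by (25.4)^(1/4) = 2.24.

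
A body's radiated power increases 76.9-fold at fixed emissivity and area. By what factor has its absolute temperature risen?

factor ≈ 2.96

P ∝ T⁴ ⇒ T ∝ P^(1/4), so T scales by (76.9)^(1/4) = 2.96.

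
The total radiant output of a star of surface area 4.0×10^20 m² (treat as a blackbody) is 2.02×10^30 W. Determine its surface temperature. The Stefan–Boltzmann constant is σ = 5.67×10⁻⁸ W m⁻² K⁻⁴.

From P = σAT⁴, T = (P / σA)^(1/4) = (2.02×10^30 / (5.67×10⁻⁸ × 4.00×10^20))^(1/4).
T = (8.91×10^16)^(1/4) = 17300 K.

T ≈ 17300 K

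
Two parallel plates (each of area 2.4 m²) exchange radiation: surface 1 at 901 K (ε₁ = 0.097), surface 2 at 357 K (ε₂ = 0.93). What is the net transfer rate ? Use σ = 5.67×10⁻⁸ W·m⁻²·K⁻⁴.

For two large parallel gray plates, q = σ(T₁⁴ − T₂⁴) / (1/ε₁ + 1/ε₂ − 1).
1/ε₁ + 1/ε₂ − 1 = 1/0.097 + 1/0.93 − 1 = 10.38.
T₁⁴ − T₂⁴ = 6.59×10^11 − 1.62×10^10 = 6.43×10^11 K⁴.
q = 5.67×10⁻⁸ × 6.43×10^11 / 10.38 = 3510 W/m².
Q = q·A = 3510 × 2.4 = 8420 W.

Q ≈ 8420 W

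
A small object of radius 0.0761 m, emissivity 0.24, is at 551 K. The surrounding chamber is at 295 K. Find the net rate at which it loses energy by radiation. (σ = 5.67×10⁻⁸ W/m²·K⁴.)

Q ≈ 83.8 W

A = 4πr² = 4π × (0.0761)² = 0.0728 m².
Q = εσA(T⁴ − T_s⁴). T⁴ − T_s⁴ = (551)⁴ − (295)⁴ = 9.22×10^10 − 7.57×10^9 = 8.46×10^10 K⁴.
Q = 0.24 × 5.67×10⁻⁸ × 0.0728 × 8.46×10^10 = 83.8 W.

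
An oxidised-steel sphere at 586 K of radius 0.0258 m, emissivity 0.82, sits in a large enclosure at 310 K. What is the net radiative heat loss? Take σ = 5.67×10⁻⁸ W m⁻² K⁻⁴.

A = 4πr² = 4π × (0.0258)² = 8.36×10^-3 m².
Q = εσA(T⁴ − T_s⁴). T⁴ − T_s⁴ = (586)⁴ − (310)⁴ = 1.18×10^11 − 9.24×10^9 = 1.09×10^11 K⁴.
Q = 0.82 × 5.67×10⁻⁸ × 8.36×10^-3 × 1.09×10^11 = 42.3 W.

Q ≈ 42.3 W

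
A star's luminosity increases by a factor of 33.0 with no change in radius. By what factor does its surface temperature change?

P ∝ T⁴ ⇒ T ∝ P^(1/4), so T scales by (33.0)^(1/4) = 2.40.

factor ≈ 2.40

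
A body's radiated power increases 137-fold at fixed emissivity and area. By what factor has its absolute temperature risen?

factor ≈ 3.42

P ∝ T⁴ ⇒ T ∝ P^(1/4), so T scales by (137)^(1/4) = 3.42.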